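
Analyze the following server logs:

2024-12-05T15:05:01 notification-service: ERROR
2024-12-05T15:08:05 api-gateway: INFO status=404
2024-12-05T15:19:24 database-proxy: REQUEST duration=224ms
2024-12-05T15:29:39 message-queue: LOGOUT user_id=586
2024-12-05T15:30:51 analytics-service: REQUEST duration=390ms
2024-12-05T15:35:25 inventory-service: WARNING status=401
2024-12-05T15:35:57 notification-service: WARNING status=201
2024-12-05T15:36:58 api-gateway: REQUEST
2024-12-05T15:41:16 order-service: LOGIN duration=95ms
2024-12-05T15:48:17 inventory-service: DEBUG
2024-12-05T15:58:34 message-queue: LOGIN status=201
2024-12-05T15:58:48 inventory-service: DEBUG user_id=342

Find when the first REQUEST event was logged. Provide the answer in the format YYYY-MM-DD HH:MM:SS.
2024-12-05 15:19:24

To find the first event:

1. Filter for all REQUEST events
2. Sort by timestamp
3. Select the first one
4. Timestamp: 2024-12-05 15:19:24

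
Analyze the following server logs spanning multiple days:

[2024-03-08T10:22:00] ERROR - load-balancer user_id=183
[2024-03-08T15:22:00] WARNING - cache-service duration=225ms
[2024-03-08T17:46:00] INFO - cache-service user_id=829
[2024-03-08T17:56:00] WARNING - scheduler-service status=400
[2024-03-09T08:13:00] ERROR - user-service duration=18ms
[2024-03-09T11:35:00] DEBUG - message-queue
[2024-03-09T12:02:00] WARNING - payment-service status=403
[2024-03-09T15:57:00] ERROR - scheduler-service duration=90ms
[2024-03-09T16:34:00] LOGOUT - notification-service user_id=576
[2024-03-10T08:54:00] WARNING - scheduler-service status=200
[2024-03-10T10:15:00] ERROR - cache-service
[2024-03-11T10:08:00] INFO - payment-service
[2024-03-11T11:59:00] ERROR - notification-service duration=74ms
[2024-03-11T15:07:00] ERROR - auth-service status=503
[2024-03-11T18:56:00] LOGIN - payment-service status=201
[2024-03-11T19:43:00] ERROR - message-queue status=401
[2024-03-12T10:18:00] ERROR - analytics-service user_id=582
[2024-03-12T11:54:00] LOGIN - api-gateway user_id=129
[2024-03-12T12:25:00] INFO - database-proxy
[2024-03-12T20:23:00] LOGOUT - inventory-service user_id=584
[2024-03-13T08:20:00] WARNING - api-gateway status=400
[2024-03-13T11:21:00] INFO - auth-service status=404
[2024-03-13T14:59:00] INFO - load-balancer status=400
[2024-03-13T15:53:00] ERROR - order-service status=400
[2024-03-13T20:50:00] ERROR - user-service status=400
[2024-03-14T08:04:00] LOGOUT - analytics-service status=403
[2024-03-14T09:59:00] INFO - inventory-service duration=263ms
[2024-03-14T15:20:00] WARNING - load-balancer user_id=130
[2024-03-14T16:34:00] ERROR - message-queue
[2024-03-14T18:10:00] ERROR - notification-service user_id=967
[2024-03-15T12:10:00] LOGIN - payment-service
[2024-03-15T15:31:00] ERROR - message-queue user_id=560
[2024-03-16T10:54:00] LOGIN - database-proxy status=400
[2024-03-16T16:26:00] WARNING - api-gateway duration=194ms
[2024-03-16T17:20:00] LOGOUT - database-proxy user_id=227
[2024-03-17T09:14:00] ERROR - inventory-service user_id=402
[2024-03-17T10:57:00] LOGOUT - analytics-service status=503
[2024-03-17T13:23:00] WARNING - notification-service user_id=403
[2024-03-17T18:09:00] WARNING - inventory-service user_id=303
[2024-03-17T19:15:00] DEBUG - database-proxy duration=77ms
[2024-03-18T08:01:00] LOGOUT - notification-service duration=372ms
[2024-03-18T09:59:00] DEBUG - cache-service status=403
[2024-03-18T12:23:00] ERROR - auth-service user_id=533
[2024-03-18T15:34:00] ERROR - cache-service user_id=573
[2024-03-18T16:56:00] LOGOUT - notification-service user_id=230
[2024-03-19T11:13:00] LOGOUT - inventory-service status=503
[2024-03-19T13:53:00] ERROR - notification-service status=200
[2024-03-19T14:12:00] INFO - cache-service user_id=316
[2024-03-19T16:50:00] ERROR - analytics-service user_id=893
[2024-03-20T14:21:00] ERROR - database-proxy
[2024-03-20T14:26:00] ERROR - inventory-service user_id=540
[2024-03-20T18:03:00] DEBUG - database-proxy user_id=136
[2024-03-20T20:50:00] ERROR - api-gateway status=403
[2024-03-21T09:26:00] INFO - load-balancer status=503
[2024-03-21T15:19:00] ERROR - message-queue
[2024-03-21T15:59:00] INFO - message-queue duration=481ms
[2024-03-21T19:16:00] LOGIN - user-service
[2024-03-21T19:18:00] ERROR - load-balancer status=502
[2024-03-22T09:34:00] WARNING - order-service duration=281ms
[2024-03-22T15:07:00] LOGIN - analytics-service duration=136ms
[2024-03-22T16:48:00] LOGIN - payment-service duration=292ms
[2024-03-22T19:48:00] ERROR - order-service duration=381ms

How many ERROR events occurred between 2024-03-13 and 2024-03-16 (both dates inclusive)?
5

To filter by date range:

1. Date range: 2024-03-13 through 2024-03-16, both dates inclusive
2. Filter for ERROR events whose date falls in this range
3. Count matching events: 5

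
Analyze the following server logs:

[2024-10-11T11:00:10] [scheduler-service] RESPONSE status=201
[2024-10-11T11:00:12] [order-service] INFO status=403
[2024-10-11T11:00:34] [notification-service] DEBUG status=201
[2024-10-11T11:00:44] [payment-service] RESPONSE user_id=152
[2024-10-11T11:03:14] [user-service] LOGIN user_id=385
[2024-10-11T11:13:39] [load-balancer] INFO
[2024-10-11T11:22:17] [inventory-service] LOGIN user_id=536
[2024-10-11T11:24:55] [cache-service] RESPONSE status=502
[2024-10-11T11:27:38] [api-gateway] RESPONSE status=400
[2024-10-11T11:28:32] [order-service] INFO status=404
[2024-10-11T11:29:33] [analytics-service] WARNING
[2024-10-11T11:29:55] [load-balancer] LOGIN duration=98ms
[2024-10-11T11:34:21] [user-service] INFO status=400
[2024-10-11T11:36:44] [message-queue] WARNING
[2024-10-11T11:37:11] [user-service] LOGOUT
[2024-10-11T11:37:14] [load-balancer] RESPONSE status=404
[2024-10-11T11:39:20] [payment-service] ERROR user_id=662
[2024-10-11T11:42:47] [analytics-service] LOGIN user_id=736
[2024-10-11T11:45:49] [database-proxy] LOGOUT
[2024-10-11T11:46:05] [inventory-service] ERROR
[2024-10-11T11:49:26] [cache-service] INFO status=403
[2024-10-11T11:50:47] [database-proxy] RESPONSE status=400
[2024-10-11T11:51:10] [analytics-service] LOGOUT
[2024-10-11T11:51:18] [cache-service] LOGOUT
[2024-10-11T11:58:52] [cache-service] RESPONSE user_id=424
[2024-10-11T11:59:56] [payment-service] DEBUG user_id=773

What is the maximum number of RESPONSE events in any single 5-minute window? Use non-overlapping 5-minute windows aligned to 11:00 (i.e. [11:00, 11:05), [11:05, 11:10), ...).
2

To find the burst window:

1. Divide the log period into non-overlapping 5-minute windows starting at 11:00
2. Count RESPONSE events in each window
3. Find the window with maximum count
4. Maximum events in a window: 2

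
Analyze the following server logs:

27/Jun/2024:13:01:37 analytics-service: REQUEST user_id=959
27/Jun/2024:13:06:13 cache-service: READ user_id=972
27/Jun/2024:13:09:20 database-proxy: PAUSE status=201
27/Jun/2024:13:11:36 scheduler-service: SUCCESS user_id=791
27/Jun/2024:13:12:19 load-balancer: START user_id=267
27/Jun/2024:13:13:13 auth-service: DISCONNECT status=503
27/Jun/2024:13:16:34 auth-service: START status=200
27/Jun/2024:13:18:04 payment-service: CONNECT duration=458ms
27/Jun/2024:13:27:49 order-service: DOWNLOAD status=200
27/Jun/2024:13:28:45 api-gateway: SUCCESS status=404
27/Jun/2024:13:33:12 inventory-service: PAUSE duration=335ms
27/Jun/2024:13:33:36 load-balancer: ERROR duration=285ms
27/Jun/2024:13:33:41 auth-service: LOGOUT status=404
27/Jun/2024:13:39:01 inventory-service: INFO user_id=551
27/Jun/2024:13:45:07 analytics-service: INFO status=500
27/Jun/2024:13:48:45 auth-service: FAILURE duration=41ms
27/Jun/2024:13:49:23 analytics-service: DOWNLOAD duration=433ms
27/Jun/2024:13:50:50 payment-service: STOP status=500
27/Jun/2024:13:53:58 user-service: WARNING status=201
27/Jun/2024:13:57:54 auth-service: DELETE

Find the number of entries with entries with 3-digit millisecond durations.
4

To find matching entries:

1. Pattern to match: entries with 3-digit millisecond durations
2. Scan each log entry for the pattern
3. Count matches: 4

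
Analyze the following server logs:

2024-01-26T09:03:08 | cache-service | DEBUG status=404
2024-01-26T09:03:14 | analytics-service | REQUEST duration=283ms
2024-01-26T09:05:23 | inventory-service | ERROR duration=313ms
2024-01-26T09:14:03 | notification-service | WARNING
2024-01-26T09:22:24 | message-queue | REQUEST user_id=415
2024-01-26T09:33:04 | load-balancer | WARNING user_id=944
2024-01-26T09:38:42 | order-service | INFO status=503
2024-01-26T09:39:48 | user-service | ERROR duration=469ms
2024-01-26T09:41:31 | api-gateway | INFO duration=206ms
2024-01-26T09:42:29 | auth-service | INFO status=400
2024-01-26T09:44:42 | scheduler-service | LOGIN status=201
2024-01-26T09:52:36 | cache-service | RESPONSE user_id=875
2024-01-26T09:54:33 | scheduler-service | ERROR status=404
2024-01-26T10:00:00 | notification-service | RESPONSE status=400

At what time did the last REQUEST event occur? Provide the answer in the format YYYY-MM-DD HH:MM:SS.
2024-01-26 09:22:24

To find the last event:

1. Filter for all REQUEST events
2. Sort by timestamp
3. Select the last one
4. Timestamp: 2024-01-26 09:22:24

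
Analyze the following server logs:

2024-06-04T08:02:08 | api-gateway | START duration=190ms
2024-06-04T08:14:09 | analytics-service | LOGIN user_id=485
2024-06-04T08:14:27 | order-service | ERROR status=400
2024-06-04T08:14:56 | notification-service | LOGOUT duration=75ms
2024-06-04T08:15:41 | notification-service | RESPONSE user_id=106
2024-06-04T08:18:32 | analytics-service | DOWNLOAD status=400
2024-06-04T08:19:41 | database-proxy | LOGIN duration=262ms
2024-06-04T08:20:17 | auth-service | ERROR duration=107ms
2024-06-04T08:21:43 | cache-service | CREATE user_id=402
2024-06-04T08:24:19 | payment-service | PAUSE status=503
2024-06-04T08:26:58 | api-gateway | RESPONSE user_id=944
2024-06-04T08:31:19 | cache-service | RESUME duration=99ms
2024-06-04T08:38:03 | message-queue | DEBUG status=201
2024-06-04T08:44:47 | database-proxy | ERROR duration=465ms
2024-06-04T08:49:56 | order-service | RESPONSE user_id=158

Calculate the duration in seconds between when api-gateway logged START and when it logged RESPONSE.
1490

To find the time between events:

1. Locate the first START event for api-gateway: 2024-06-04T08:02:08
2. Locate the first RESPONSE event for api-gateway: 2024-06-04T08:26:58
3. Calculate the difference: 2024-06-04T08:26:58 - 2024-06-04T08:02:08 = 1490 seconds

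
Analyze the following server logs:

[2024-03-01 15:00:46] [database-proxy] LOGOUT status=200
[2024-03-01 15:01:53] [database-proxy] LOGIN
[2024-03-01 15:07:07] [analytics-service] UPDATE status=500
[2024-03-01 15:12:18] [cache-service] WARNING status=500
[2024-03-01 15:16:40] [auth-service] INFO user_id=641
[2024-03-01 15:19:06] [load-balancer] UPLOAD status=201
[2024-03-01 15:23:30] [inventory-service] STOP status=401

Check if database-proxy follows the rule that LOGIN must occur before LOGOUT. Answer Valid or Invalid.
Invalid

To validate ordering:

1. Required order: LOGIN → LOGOUT
2. Rule: LOGIN must occur before LOGOUT
3. Check actual order of events for database-proxy
4. Result: Invalid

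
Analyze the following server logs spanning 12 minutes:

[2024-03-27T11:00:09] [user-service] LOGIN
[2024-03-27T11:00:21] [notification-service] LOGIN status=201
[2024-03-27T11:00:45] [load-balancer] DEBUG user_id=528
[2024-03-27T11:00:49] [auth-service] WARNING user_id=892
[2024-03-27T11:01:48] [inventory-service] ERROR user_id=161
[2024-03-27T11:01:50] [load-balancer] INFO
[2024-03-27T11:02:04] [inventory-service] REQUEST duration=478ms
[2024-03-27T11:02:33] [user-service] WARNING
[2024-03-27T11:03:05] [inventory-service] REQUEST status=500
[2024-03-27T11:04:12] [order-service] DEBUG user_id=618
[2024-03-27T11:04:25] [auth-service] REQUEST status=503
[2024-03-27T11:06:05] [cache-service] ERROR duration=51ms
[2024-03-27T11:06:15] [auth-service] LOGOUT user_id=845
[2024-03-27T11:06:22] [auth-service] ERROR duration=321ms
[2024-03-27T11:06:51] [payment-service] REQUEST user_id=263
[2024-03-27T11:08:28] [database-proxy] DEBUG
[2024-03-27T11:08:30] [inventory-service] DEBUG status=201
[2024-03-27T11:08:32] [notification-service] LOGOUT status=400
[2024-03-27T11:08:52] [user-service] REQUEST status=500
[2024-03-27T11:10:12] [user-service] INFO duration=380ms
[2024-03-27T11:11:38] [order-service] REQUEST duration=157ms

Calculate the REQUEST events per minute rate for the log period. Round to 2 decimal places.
0.5

To calculate the rate:

1. Count total REQUEST events: 6
2. Total time period: 12 minutes
3. Rate = 6 / 12 = 0.5 events per minute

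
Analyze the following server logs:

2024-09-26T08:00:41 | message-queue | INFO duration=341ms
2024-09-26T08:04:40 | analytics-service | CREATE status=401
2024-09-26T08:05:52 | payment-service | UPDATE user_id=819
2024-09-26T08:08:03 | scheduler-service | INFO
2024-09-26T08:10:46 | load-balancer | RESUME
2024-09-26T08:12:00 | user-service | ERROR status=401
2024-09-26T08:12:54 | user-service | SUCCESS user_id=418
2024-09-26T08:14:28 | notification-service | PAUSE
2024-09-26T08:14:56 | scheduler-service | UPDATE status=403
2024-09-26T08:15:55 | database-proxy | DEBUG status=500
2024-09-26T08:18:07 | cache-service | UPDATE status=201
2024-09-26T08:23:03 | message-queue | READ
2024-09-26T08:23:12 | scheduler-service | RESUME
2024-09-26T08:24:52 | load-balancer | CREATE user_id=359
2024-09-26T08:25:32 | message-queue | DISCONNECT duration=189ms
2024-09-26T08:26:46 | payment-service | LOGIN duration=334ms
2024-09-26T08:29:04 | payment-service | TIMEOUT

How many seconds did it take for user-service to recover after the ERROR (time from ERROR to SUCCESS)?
54

To calculate recovery time:

1. Find ERROR event for user-service: 2024-09-26T08:12:00
2. Find next SUCCESS event for user-service: 2024-09-26T08:12:54
3. Recovery time: 2024-09-26T08:12:54 - 2024-09-26T08:12:00 = 54 seconds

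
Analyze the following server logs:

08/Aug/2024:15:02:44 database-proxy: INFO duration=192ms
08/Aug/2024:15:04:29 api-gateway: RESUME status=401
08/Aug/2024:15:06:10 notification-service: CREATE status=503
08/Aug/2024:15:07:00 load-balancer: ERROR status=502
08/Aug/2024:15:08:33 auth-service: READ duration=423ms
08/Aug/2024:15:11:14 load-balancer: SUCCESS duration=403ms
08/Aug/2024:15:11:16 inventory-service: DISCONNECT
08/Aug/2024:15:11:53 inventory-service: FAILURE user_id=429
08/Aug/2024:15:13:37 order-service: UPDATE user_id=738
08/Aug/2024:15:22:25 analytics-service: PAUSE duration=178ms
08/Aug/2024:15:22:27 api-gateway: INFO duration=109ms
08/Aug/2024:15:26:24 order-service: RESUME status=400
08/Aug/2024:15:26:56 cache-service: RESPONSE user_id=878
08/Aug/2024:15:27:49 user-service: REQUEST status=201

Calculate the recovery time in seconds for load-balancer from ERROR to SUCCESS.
254

To calculate recovery time:

1. Find ERROR event for load-balancer: 08/Aug/2024:15:07:00
2. Find next SUCCESS event for load-balancer: 08/Aug/2024:15:11:14
3. Recovery time: 08/Aug/2024:15:11:14 - 08/Aug/2024:15:07:00 = 254 seconds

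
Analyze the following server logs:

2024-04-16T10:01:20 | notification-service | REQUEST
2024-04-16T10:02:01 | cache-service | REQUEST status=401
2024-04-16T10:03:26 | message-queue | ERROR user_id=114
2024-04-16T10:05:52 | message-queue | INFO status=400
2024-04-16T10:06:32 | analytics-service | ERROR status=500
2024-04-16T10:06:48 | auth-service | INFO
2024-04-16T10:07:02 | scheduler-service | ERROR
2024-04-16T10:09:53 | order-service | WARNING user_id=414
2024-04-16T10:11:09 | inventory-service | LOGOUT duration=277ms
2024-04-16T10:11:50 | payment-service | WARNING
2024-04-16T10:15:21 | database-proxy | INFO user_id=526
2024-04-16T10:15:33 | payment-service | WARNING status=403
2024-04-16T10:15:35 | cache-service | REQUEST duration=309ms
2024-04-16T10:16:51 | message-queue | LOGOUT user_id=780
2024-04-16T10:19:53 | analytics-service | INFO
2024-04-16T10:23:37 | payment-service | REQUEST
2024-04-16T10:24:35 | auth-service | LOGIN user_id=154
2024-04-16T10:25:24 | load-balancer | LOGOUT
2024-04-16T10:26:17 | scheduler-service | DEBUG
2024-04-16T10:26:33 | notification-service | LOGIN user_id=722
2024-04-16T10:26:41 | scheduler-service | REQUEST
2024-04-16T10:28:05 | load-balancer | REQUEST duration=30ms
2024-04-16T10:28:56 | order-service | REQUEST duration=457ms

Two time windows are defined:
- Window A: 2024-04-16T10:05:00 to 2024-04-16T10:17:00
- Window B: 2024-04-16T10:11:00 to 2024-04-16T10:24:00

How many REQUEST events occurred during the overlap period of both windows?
1

To find overlap events:

1. Window A: 2024-04-16T10:05:00 to 2024-04-16T10:17:00
2. Window B: 2024-04-16T10:11:00 to 2024-04-16T10:24:00
3. Overlap period: 2024-04-16T10:11:00 to 2024-04-16T10:17:00
4. Count REQUEST events in overlap: 1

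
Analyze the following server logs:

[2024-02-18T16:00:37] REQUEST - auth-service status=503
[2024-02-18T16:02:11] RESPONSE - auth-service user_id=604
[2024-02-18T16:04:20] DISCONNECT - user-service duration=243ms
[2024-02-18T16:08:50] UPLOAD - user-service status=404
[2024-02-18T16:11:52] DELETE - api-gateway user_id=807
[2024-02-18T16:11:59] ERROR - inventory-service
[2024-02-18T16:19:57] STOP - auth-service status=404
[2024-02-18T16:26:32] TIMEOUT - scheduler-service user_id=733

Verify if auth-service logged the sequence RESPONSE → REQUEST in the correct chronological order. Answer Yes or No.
No

To verify sequence order:

1. Find all events in sequence RESPONSE → REQUEST for auth-service
2. Extract their timestamps
3. Check if timestamps are in ascending order
4. Result: No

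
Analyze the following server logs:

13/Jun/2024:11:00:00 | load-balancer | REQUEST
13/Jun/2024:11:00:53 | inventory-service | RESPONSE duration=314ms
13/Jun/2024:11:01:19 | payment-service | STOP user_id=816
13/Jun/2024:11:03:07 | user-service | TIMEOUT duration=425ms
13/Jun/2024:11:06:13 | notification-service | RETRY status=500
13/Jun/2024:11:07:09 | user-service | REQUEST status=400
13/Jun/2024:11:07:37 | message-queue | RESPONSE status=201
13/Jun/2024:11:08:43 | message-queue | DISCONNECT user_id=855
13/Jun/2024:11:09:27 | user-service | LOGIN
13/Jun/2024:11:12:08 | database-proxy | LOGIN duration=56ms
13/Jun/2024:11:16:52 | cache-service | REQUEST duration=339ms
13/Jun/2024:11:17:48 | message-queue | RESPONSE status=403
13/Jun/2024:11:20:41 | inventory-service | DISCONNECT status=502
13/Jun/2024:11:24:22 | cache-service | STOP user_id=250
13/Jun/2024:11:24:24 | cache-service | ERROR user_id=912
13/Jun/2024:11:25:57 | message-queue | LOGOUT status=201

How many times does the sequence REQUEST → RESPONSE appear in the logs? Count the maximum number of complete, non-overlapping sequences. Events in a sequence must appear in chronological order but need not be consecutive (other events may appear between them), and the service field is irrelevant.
3

To count sequences:

1. Look for pattern: REQUEST → RESPONSE
2. Greedily scan the log in chronological order, matching each sequence element in turn (ignoring service)
3. Each time the full pattern completes, increment the count and restart matching from the next event
4. Complete non-overlapping sequences found: 3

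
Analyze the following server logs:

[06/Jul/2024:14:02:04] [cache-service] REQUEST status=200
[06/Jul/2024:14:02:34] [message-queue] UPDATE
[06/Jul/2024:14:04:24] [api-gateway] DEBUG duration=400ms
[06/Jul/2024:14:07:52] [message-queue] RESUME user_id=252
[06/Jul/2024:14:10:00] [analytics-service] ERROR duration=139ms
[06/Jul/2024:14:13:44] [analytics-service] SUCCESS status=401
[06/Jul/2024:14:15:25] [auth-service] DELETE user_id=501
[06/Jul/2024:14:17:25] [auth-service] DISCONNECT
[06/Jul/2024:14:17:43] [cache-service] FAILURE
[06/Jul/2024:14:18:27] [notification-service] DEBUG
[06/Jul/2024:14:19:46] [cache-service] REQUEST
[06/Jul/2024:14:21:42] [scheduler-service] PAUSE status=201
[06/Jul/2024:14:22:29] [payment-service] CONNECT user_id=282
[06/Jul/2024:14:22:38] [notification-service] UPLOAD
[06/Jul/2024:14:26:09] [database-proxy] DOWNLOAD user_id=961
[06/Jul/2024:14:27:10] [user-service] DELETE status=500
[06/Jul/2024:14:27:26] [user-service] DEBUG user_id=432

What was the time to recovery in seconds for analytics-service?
224

To calculate recovery time:

1. Find ERROR event for analytics-service: 06/Jul/2024:14:10:00
2. Find next SUCCESS event for analytics-service: 06/Jul/2024:14:13:44
3. Recovery time: 06/Jul/2024:14:13:44 - 06/Jul/2024:14:10:00 = 224 seconds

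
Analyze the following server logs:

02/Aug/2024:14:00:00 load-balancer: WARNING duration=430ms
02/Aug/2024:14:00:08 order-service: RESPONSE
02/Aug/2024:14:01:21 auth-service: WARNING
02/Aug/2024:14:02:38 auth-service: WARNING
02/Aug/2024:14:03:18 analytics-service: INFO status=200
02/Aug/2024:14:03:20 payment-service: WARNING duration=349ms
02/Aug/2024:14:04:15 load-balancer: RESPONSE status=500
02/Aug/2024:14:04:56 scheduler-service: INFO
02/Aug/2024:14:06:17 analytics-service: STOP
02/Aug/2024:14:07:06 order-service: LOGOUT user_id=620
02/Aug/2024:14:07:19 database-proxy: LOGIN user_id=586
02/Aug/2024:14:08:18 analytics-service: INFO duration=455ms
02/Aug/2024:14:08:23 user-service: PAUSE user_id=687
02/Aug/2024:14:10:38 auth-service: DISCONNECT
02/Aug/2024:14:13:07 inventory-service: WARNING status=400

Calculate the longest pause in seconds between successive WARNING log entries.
587

To find the longest gap:

1. Extract all WARNING events in chronological order
2. Calculate time differences between consecutive events
3. Find the maximum difference
4. Longest gap: 587 seconds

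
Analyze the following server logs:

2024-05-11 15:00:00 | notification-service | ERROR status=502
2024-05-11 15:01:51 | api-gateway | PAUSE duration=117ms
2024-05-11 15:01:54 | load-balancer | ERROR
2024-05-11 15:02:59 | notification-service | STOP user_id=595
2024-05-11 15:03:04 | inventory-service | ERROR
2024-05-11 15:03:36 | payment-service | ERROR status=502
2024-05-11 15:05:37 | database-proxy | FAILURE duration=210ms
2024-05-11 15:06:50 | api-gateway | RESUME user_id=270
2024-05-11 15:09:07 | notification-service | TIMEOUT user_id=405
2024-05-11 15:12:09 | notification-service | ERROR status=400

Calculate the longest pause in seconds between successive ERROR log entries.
513

To find the longest gap:

1. Extract all ERROR events in chronological order
2. Calculate time differences between consecutive events
3. Find the maximum difference
4. Longest gap: 513 seconds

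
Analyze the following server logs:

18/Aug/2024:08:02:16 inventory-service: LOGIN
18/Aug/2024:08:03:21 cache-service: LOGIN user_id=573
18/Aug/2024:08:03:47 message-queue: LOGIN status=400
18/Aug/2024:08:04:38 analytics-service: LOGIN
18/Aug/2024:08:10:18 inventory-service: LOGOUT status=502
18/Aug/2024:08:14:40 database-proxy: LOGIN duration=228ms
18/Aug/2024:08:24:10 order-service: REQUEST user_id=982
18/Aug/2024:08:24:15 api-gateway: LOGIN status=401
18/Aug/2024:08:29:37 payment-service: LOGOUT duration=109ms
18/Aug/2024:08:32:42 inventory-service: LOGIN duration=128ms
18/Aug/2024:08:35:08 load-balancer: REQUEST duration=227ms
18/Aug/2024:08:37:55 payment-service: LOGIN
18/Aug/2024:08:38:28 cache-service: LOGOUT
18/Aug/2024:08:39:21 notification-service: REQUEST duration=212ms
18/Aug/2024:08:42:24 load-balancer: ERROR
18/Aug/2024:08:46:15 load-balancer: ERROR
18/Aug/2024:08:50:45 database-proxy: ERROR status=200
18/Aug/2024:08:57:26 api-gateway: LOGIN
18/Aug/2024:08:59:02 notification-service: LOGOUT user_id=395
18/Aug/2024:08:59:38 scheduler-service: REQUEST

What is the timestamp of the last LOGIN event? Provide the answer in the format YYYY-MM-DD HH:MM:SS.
2024-08-18 08:57:26

To find the last event:

1. Filter for all LOGIN events
2. Sort by timestamp
3. Select the last one
4. Timestamp: 2024-08-18 08:57:26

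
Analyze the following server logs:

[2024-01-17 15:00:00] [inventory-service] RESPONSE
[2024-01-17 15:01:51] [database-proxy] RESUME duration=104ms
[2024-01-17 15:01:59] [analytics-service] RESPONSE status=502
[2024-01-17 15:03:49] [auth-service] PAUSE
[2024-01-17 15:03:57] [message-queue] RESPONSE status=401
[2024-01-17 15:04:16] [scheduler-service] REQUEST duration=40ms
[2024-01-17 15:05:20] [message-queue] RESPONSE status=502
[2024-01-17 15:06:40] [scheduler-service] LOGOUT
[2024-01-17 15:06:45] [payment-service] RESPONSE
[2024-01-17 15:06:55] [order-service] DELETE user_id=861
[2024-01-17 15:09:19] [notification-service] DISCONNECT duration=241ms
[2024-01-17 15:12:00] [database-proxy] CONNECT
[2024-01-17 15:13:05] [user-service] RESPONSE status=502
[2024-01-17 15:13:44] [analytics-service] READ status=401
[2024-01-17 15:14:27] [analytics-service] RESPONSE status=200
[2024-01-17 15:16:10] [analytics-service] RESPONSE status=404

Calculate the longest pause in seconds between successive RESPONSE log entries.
380

To find the longest gap:

1. Extract all RESPONSE events in chronological order
2. Calculate time differences between consecutive events
3. Find the maximum difference
4. Longest gap: 380 seconds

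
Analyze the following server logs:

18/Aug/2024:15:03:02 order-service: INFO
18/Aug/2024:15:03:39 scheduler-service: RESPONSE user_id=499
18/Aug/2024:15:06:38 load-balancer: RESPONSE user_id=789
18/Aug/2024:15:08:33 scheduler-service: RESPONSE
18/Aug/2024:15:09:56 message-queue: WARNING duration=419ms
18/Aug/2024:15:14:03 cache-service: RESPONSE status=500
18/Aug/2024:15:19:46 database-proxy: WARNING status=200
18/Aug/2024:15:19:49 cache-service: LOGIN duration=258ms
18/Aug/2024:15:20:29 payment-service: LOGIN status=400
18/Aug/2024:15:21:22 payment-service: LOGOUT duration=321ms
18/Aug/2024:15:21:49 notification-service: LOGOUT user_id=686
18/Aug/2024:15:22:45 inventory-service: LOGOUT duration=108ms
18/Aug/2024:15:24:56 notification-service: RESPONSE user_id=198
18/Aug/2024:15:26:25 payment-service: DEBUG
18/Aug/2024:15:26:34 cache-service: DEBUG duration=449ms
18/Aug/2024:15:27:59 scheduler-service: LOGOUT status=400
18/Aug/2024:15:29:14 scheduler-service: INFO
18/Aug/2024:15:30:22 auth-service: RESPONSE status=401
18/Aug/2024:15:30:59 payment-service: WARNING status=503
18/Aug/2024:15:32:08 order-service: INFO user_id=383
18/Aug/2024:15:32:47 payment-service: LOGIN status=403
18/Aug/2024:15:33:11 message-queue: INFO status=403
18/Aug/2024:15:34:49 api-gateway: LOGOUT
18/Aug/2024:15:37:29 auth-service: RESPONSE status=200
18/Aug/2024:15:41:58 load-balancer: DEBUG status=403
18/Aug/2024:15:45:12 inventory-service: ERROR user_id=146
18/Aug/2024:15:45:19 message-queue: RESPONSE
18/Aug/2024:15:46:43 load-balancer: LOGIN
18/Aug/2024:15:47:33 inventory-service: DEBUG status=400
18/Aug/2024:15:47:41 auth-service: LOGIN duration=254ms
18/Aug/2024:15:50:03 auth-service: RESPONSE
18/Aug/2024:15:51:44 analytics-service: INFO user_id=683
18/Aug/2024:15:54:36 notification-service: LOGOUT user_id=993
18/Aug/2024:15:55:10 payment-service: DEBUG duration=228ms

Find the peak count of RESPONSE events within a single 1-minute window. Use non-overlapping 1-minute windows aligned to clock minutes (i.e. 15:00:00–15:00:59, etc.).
1

To find the burst window:

1. Divide the log period into non-overlapping 1-minute windows starting at 15:00
2. Count RESPONSE events in each window
3. Find the window with maximum count
4. Maximum events in a window: 1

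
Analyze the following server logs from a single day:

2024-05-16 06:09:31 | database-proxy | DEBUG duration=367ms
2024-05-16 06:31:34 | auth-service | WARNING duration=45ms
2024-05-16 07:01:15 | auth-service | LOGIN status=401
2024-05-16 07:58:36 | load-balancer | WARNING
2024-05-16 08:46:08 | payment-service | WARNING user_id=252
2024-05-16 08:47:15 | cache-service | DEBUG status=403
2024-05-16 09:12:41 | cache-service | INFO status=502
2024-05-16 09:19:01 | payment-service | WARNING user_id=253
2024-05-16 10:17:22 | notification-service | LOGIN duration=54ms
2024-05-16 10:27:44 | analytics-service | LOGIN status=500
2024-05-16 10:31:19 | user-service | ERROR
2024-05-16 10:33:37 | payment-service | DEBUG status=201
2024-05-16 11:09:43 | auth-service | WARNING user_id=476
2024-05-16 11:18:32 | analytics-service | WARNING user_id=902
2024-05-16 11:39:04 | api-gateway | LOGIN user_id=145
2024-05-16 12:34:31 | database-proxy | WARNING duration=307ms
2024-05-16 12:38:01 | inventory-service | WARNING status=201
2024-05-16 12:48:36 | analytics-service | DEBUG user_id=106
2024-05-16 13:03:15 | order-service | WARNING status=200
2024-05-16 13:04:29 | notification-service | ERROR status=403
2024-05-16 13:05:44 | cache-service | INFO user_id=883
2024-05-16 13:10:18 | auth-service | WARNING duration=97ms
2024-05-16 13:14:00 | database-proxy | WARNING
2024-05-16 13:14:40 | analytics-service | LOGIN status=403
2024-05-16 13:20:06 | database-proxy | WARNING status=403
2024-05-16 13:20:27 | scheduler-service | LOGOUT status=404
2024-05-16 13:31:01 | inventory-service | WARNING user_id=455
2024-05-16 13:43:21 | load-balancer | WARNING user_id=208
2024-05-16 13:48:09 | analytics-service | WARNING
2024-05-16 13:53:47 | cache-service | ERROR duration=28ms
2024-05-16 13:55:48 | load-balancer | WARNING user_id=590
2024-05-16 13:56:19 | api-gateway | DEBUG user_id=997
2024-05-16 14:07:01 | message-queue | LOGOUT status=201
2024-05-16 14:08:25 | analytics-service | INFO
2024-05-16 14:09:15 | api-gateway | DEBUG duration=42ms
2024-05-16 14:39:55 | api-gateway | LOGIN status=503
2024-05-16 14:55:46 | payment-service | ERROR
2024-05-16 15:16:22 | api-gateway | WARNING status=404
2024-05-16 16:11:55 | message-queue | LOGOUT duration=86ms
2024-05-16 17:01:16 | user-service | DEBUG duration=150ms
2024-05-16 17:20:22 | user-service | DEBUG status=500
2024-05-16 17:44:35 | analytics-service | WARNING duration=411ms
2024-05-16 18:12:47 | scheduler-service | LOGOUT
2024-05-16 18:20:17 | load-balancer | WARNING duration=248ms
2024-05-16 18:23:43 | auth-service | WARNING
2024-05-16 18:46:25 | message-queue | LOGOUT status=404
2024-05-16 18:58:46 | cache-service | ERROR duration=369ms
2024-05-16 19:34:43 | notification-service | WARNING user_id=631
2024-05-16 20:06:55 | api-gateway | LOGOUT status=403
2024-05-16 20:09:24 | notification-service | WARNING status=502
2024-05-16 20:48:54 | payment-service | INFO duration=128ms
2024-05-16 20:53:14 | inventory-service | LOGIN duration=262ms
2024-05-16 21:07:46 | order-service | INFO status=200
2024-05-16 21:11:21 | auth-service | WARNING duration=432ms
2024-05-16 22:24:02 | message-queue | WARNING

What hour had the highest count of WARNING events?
13

To find the peak hour:

1. Group all WARNING events by hour
2. Count events in each hour
3. Find hour with maximum count
4. Peak hour: 13 (with 8 events)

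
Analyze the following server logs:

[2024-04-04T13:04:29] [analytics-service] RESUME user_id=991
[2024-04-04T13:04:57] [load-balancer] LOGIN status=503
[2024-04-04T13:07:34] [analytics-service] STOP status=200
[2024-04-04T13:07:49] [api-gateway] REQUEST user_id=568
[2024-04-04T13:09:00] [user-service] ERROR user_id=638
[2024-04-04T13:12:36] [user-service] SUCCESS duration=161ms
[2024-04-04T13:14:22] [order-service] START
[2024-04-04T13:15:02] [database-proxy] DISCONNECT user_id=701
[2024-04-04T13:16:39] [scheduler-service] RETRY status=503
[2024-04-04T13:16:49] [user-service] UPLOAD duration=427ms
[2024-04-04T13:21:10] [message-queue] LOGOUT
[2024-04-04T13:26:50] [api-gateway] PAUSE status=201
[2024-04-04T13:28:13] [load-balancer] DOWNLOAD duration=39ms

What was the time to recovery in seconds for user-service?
216

To calculate recovery time:

1. Find ERROR event for user-service: 2024-04-04T13:09:00
2. Find next SUCCESS event for user-service: 2024-04-04T13:12:36
3. Recovery time: 2024-04-04T13:12:36 - 2024-04-04T13:09:00 = 216 seconds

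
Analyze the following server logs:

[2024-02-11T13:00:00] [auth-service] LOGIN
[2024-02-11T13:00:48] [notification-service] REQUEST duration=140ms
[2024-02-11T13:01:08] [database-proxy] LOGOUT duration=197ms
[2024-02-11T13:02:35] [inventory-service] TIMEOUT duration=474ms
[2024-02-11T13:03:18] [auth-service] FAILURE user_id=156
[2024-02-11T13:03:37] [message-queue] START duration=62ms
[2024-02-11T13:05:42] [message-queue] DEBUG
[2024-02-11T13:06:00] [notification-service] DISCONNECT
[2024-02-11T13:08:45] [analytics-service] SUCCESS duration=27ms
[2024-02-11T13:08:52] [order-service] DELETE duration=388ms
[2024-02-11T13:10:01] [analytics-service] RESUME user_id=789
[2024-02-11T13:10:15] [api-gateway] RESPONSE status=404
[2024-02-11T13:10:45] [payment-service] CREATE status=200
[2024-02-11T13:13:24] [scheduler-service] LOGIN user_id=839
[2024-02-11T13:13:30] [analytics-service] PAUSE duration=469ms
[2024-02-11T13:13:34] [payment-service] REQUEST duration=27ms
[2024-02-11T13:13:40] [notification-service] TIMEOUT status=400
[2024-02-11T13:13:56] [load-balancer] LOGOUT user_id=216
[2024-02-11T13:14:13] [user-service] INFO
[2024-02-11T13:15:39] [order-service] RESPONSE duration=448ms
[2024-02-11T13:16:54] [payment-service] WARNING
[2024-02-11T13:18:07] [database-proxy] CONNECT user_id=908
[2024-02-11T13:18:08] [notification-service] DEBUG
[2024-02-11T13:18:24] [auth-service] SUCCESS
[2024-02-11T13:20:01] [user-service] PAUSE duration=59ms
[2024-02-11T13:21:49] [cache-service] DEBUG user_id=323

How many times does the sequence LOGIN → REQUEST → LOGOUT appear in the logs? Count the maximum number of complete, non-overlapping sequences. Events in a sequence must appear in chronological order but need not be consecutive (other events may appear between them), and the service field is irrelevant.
2

To count sequences:

1. Look for pattern: LOGIN → REQUEST → LOGOUT
2. Greedily scan the log in chronological order, matching each sequence element in turn (ignoring service)
3. Each time the full pattern completes, increment the count and restart matching from the next event
4. Complete non-overlapping sequences found: 2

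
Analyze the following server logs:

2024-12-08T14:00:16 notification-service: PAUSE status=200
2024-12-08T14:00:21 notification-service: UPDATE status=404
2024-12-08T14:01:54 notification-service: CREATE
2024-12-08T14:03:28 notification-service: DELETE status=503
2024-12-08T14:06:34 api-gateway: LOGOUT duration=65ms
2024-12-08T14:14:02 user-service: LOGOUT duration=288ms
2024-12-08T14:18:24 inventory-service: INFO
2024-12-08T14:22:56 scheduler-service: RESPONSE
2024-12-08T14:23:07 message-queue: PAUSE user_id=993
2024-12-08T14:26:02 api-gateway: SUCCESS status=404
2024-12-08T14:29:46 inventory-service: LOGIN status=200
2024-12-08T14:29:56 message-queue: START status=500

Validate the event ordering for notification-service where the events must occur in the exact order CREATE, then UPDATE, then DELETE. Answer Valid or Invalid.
Invalid

To validate ordering:

1. Required order: CREATE → UPDATE → DELETE
2. Rule: the events must occur in the exact order CREATE, then UPDATE, then DELETE
3. Check actual order of events for notification-service
4. Result: Invalid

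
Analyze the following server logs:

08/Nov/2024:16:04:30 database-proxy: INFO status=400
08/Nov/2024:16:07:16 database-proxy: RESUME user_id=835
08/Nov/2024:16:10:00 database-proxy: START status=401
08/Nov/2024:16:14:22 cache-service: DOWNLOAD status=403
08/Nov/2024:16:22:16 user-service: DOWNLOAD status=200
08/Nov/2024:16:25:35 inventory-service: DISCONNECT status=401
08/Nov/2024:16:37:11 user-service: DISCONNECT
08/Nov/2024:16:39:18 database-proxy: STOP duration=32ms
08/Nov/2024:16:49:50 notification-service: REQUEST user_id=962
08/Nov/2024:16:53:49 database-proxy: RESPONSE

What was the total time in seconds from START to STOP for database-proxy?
1758

To calculate state duration:

1. Find START event for database-proxy: 08/Nov/2024:16:10:00
2. Find STOP event for database-proxy: 08/Nov/2024:16:39:18
3. Calculate duration: 08/Nov/2024:16:39:18 - 08/Nov/2024:16:10:00 = 1758 seconds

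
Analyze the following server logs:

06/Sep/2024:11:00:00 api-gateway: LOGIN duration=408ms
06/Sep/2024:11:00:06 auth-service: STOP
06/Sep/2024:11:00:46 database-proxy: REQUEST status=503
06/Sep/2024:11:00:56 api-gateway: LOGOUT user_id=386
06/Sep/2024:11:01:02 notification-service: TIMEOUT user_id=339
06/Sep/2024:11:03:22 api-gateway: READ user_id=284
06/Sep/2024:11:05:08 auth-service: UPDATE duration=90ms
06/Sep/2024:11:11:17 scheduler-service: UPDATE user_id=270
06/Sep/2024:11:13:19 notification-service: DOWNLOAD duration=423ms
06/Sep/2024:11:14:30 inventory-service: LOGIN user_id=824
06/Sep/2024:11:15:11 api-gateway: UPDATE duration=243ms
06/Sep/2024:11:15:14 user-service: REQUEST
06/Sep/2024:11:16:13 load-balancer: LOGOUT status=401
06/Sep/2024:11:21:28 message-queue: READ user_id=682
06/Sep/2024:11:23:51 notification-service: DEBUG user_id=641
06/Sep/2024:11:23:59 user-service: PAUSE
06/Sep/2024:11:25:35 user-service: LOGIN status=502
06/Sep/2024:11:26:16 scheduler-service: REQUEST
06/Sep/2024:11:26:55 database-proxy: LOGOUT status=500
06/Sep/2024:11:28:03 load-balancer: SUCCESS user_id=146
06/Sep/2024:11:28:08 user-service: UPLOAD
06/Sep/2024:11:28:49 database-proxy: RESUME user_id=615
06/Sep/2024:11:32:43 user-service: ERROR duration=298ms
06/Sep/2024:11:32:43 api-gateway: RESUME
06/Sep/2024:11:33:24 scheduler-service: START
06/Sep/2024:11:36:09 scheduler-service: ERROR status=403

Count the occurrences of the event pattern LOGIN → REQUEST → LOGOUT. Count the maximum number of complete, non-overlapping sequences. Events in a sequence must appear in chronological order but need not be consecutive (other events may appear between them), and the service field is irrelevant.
3

To count sequences:

1. Look for pattern: LOGIN → REQUEST → LOGOUT
2. Greedily scan the log in chronological order, matching each sequence element in turn (ignoring service)
3. Each time the full pattern completes, increment the count and restart matching from the next event
4. Complete non-overlapping sequences found: 3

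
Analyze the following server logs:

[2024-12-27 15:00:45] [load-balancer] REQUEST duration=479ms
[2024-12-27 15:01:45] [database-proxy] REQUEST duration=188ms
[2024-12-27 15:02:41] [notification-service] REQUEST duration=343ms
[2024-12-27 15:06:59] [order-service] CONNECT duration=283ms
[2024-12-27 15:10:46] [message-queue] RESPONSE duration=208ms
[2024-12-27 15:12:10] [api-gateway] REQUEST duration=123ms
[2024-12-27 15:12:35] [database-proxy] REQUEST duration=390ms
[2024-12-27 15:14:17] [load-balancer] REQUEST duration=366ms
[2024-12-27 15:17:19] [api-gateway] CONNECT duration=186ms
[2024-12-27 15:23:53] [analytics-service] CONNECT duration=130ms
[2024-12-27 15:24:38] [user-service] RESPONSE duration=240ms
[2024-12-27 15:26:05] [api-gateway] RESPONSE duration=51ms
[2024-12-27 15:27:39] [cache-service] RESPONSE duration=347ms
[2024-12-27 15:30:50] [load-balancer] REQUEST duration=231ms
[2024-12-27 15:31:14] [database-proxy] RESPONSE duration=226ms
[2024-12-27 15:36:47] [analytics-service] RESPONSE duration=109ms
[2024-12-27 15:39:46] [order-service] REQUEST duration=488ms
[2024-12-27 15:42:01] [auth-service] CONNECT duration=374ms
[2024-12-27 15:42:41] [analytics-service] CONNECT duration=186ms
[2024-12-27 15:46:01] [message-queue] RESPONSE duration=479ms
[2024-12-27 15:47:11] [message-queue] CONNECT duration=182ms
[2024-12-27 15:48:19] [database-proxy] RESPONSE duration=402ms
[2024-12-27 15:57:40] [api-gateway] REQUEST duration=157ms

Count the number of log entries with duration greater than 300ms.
9

To count timeouts:

1. Threshold: 300ms
2. Extract duration from each log entry
3. Count entries where duration > 300
4. Timeout count: 9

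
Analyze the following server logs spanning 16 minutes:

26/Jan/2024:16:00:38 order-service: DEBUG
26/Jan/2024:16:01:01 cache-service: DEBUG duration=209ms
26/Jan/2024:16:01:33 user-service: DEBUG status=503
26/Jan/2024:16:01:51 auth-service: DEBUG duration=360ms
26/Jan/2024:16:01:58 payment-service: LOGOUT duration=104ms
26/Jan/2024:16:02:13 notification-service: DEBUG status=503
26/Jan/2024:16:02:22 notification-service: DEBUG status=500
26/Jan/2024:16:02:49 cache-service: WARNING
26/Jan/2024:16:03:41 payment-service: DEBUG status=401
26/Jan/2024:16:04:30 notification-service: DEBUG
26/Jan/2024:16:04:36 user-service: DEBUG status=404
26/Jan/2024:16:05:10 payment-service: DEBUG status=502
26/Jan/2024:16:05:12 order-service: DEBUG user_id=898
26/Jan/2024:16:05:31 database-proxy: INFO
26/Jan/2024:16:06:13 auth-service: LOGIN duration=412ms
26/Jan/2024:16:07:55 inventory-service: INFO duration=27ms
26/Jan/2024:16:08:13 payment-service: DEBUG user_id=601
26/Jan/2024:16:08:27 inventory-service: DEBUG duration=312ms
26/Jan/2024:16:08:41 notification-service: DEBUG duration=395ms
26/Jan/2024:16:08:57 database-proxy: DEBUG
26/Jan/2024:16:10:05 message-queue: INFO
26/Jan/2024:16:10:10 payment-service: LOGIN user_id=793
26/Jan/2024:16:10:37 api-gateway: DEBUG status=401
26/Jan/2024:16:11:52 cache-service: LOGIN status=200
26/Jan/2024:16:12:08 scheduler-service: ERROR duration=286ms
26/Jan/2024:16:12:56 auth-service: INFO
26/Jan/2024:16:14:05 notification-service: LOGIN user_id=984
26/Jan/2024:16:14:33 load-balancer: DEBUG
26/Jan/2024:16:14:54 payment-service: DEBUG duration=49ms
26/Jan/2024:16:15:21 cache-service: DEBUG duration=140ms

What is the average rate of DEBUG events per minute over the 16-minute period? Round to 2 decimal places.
1.19

To calculate the rate:

1. Count total DEBUG events: 19
2. Total time period: 16 minutes
3. Rate = 19 / 16 = 1.19 events per minute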